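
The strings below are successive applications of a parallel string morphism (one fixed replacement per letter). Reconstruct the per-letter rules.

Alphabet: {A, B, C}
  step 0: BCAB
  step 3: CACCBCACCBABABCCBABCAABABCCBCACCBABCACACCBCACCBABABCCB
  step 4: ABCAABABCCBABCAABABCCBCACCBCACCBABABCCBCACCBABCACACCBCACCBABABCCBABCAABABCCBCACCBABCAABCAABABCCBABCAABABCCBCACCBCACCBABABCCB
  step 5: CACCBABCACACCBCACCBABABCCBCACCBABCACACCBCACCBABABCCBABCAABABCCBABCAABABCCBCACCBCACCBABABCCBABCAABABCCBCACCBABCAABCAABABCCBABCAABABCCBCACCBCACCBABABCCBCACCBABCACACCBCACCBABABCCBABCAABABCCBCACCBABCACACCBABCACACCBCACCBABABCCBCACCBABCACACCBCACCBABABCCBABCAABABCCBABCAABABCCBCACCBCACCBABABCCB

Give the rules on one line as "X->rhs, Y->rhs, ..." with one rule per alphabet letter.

  step 4 ⇒ step 5: ABCAABABCCBABCAABABCCBCACCBCACCBABABCCBCACCBABCACACCBCACCBABABCCBABCAABABCCBCACCBABCAABCAABABCCBABCAABABCCBCACCBCACCBABABCCB ⇒ CA·CCB·AB·CA·CA·CCB·CA·CCB·AB·AB·CCB·CA·CCB·AB·CA·CA·CCB·CA·CCB·AB·AB·CCB·AB·CA·AB·AB·CCB·AB·CA·AB·AB·CCB·CA·CCB·CA·CCB·AB·AB·CCB·AB·CA·AB·AB·CCB·CA·CCB·AB·CA·AB·CA·AB·AB·CCB·AB·CA·AB·AB·CCB·CA·CCB·CA·CCB·AB·AB·CCB·CA·CCB·AB·CA·CA·CCB·CA·CCB·AB·AB·CCB·AB·CA·AB·AB·CCB·CA·CCB·AB·CA·CA·CCB·AB·CA·CA·CCB·CA·CCB·AB·AB·CCB·CA·CCB·AB·CA·CA·CCB·CA·CCB·AB·AB·CCB·AB·CA·AB·AB·CCB·AB·CA·AB·AB·CCB·CA·CCB·CA·CCB·AB·AB·CCB
    A ↦ CA
    B ↦ CCB
    C ↦ AB

A->CA, B->CCB, C->AB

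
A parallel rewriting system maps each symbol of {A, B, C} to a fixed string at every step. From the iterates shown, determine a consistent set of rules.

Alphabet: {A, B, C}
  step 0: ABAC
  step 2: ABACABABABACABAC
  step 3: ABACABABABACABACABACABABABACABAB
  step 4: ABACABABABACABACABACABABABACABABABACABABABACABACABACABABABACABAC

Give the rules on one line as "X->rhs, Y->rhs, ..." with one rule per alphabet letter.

  step 3 ⇒ step 4: ABACABABABACABACABACABABABACABAB ⇒ ABA·C·ABA·B·ABA·C·ABA·C·ABA·C·ABA·B·ABA·C·ABA·B·ABA·C·ABA·B·ABA·C·ABA·C·ABA·C·ABA·B·ABA·C·ABA·C
    A ↦ ABA
    B ↦ C
    C ↦ B

A->ABA, B->C, C->B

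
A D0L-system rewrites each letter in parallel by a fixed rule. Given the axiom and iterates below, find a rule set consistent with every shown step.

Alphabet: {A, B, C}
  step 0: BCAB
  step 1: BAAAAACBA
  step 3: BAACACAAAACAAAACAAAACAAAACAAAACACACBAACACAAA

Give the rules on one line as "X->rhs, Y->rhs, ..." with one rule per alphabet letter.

A->AC, B->BA, C->AAA

  step 0 ⇒ step 1: BCAB ⇒ BA·AAA·AC·BA
    A ↦ AC
    B ↦ BA
    C ↦ AAA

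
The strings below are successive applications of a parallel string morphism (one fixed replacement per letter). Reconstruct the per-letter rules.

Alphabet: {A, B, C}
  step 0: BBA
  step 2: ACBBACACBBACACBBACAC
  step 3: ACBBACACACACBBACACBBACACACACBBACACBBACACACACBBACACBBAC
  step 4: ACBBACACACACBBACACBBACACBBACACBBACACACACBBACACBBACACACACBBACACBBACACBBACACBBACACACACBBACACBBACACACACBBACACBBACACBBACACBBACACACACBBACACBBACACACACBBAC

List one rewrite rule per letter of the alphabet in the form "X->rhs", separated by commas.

A->ACB, B->AC, C->BAC

  step 3 ⇒ step 4: ACBBACACACACBBACACBBACACACACBBACACBBACACACACBBACACBBAC ⇒ ACB·BAC·AC·AC·ACB·BAC·ACB·BAC·ACB·BAC·ACB·BAC·AC·AC·ACB·BAC·ACB·BAC·AC·AC·ACB·BAC·ACB·BAC·ACB·BAC·ACB·BAC·AC·AC·ACB·BAC·ACB·BAC·AC·AC·ACB·BAC·ACB·BAC·ACB·BAC·ACB·BAC·AC·AC·ACB·BAC·ACB·BAC·AC·AC·ACB·BAC
    A ↦ ACB
    B ↦ AC
    C ↦ BAC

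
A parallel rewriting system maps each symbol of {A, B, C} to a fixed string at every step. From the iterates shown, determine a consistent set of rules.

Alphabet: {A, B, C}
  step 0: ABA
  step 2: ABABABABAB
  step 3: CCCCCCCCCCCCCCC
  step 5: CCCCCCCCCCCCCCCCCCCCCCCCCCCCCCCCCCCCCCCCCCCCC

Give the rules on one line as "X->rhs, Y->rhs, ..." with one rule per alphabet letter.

A->CC, B->C, C->AB

  step 2 ⇒ step 3: ABABABABAB ⇒ CC·C·CC·C·CC·C·CC·C·CC·C
    A ↦ CC
    B ↦ C
    C ↦ AB  (constrained at step 3)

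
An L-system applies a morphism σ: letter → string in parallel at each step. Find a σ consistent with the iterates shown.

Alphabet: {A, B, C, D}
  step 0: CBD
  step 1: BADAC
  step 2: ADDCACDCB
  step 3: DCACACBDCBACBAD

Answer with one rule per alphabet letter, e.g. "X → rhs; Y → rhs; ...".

  step 2 ⇒ step 3: ADDCACDCB ⇒ DC·AC·AC·B·DC·B·AC·B·AD
    A ↦ DC
    B ↦ AD
    C ↦ B
    D ↦ AC

A->DC, B->AD, C->B, D->AC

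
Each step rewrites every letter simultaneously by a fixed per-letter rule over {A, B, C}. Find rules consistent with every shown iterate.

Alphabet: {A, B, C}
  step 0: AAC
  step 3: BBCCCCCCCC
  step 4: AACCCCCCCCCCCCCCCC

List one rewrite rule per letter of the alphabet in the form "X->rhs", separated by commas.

A->B, B->A, C->CC

  step 3 ⇒ step 4: BBCCCCCCCC ⇒ A·A·CC·CC·CC·CC·CC·CC·CC·CC
    B ↦ A
    C ↦ CC
    A ↦ B  (constrained at step 0)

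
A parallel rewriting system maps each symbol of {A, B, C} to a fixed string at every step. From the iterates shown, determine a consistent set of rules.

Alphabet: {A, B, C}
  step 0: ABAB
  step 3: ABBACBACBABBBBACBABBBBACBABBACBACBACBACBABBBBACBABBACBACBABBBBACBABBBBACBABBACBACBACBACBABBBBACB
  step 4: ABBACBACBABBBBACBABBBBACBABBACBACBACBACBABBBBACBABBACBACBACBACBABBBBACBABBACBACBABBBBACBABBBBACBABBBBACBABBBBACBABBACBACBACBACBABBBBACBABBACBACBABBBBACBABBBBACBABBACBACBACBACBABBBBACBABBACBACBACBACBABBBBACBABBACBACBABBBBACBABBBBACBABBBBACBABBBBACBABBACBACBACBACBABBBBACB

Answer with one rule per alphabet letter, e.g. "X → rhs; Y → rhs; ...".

A->ABB, B->ACB, C->BB

  step 3 ⇒ step 4: ABBACBACBABBBBACBABBBBACBABBACBACBACBACBABBBBACBABBACBACBABBBBACBABBBBACBABBACBACBACBACBABBBBACB ⇒ ABB·ACB·ACB·ABB·BB·ACB·ABB·BB·ACB·ABB·ACB·ACB·ACB·ACB·ABB·BB·ACB·ABB·ACB·ACB·ACB·ACB·ABB·BB·ACB·ABB·ACB·ACB·ABB·BB·ACB·ABB·BB·ACB·ABB·BB·ACB·ABB·BB·ACB·ABB·ACB·ACB·ACB·ACB·ABB·BB·ACB·ABB·ACB·ACB·ABB·BB·ACB·ABB·BB·ACB·ABB·ACB·ACB·ACB·ACB·ABB·BB·ACB·ABB·ACB·ACB·ACB·ACB·ABB·BB·ACB·ABB·ACB·ACB·ABB·BB·ACB·ABB·BB·ACB·ABB·BB·ACB·ABB·BB·ACB·ABB·ACB·ACB·ACB·ACB·ABB·BB·ACB
    A ↦ ABB
    B ↦ ACB
    C ↦ BB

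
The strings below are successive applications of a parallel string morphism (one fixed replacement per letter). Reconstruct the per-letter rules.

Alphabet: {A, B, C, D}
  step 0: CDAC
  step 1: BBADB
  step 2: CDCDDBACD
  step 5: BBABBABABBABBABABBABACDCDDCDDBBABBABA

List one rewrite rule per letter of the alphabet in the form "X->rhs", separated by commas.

A->D, B->CD, C->B, D->BA

  step 1 ⇒ step 2: BBADB ⇒ CD·CD·D·BA·CD
    A ↦ D
    B ↦ CD
    D ↦ BA
  step 0 ⇒ step 1: CDAC ⇒ B·BA·D·B
    C ↦ B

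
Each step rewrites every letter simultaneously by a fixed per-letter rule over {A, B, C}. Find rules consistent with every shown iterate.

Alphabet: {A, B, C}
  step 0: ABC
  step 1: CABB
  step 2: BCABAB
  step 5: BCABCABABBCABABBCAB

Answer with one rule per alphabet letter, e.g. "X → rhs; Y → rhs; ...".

A->C, B->AB, C->B

  step 1 ⇒ step 2: CABB ⇒ B·C·AB·AB
    A ↦ C
    B ↦ AB
    C ↦ B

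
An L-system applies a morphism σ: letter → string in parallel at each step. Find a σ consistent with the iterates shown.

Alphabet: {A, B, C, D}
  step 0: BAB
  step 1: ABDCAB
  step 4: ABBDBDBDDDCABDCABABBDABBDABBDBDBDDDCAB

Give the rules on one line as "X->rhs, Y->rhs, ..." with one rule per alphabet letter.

  step 0 ⇒ step 1: BAB ⇒ AB·DC·AB
    A ↦ DC
    B ↦ AB
    C ↦ D  (constrained at step 1)
    D ↦ BD  (constrained at step 1)

A->DC, B->AB, C->D, D->BD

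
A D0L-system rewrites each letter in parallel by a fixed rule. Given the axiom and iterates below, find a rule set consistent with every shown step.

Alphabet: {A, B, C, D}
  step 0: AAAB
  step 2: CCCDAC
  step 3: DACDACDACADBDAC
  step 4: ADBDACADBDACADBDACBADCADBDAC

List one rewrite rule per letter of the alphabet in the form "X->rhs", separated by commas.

A->B, B->C, C->DAC, D->AD

  step 3 ⇒ step 4: DACDACDACADBDAC ⇒ AD·B·DAC·AD·B·DAC·AD·B·DAC·B·AD·C·AD·B·DAC
    A ↦ B
    B ↦ C
    C ↦ DAC
    D ↦ AD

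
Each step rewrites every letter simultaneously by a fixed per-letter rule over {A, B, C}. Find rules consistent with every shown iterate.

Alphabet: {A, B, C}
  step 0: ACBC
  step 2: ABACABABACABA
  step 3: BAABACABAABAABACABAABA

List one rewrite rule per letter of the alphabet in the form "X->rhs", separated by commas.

  step 2 ⇒ step 3: ABACABABACABA ⇒ BA·A·BA·CA·BA·A·BA·A·BA·CA·BA·A·BA
    A ↦ BA
    B ↦ A
    C ↦ CA

A->BA, B->A, C->CA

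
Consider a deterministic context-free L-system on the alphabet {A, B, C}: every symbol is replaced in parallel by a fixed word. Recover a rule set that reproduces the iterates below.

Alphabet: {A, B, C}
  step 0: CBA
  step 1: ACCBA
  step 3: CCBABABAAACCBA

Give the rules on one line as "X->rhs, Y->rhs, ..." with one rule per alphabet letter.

A->BA, B->CC, C->A

  step 0 ⇒ step 1: CBA ⇒ A·CC·BA
    A ↦ BA
    B ↦ CC
    C ↦ A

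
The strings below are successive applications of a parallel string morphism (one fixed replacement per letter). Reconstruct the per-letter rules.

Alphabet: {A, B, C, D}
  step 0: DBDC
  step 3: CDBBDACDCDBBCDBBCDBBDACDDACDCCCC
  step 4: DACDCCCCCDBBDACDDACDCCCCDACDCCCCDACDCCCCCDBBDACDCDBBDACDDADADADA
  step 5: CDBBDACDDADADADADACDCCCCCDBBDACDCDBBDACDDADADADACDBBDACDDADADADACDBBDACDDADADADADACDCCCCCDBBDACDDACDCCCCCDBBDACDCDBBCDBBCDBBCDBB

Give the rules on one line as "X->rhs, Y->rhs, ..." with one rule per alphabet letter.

  step 4 ⇒ step 5: DACDCCCCCDBBDACDDACDCCCCDACDCCCCDACDCCCCCDBBDACDCDBBDACDDADADADA ⇒ CD·BB·DA·CD·DA·DA·DA·DA·DA·CD·CC·CC·CD·BB·DA·CD·CD·BB·DA·CD·DA·DA·DA·DA·CD·BB·DA·CD·DA·DA·DA·DA·CD·BB·DA·CD·DA·DA·DA·DA·DA·CD·CC·CC·CD·BB·DA·CD·DA·CD·CC·CC·CD·BB·DA·CD·CD·BB·CD·BB·CD·BB·CD·BB
    A ↦ BB
    B ↦ CC
    C ↦ DA
    D ↦ CD

A->BB, B->CC, C->DA, D->CD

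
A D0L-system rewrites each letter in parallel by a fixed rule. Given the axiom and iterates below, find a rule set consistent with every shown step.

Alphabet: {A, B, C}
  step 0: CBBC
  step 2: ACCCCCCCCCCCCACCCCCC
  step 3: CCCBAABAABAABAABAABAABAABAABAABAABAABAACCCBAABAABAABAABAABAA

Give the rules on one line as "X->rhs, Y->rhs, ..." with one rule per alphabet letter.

A->CCC, B->A, C->BAA

  step 2 ⇒ step 3: ACCCCCCCCCCCCACCCCCC ⇒ CCC·BAA·BAA·BAA·BAA·BAA·BAA·BAA·BAA·BAA·BAA·BAA·BAA·CCC·BAA·BAA·BAA·BAA·BAA·BAA
    A ↦ CCC
    C ↦ BAA
    B ↦ A  (constrained at step 0)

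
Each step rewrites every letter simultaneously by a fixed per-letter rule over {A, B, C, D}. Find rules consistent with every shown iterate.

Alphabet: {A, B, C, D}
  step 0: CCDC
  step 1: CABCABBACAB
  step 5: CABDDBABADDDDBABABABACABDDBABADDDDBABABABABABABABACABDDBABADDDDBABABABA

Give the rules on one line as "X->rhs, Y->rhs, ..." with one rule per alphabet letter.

  step 0 ⇒ step 1: CCDC ⇒ CAB·CAB·BA·CAB
    C ↦ CAB
    D ↦ BA
    A ↦ D  (constrained at step 1)
    B ↦ D  (constrained at step 1)

A->D, B->D, C->CAB, D->BA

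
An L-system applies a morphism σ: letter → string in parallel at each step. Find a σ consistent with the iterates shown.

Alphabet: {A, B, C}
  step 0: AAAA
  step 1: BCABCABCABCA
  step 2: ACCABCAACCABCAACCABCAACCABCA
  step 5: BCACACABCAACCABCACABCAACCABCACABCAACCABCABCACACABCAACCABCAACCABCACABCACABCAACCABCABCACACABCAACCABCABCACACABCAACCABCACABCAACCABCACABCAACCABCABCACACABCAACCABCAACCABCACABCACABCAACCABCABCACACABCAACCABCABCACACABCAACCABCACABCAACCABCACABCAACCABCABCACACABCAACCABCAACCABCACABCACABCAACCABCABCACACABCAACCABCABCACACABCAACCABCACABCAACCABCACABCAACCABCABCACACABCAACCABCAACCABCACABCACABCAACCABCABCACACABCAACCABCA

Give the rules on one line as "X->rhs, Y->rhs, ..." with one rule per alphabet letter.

A->BCA, B->AC, C->CA

  step 1 ⇒ step 2: BCABCABCABCA ⇒ AC·CA·BCA·AC·CA·BCA·AC·CA·BCA·AC·CA·BCA
    A ↦ BCA
    B ↦ AC
    C ↦ CA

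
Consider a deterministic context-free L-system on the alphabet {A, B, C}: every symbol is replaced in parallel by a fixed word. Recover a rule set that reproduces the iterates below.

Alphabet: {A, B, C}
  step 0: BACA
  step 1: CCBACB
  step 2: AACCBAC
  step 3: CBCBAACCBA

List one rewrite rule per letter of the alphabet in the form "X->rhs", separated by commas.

A->CB, B->C, C->A

  step 2 ⇒ step 3: AACCBAC ⇒ CB·CB·A·A·C·CB·A
    A ↦ CB
    B ↦ C
    C ↦ A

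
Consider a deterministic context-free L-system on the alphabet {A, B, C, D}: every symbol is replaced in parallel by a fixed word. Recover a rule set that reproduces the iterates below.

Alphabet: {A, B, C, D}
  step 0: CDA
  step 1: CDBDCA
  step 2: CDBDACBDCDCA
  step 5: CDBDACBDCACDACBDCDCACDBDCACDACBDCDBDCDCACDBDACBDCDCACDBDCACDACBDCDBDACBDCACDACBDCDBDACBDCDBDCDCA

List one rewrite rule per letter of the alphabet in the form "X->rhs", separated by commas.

A->CA, B->AC, C->CD, D->BD

  step 1 ⇒ step 2: CDBDCA ⇒ CD·BD·AC·BD·CD·CA
    A ↦ CA
    B ↦ AC
    C ↦ CD
    D ↦ BD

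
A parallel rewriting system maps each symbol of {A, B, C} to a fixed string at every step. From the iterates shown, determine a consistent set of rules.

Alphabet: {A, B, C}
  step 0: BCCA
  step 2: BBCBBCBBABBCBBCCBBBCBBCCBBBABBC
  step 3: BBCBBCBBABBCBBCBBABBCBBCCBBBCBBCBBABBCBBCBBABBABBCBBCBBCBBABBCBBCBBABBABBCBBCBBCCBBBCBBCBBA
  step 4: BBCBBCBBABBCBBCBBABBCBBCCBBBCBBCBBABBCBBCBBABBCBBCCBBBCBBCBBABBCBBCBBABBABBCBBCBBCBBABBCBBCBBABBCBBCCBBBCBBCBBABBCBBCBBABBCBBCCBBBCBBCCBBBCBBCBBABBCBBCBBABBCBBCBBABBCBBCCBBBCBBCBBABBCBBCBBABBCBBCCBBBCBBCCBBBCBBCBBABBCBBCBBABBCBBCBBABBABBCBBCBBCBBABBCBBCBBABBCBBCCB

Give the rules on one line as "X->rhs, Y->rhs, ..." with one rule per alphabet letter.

  step 3 ⇒ step 4: BBCBBCBBABBCBBCBBABBCBBCCBBBCBBCBBABBCBBCBBABBABBCBBCBBCBBABBCBBCBBABBABBCBBCBBCCBBBCBBCBBA ⇒ BBC·BBC·BBA·BBC·BBC·BBA·BBC·BBC·CB·BBC·BBC·BBA·BBC·BBC·BBA·BBC·BBC·CB·BBC·BBC·BBA·BBC·BBC·BBA·BBA·BBC·BBC·BBC·BBA·BBC·BBC·BBA·BBC·BBC·CB·BBC·BBC·BBA·BBC·BBC·BBA·BBC·BBC·CB·BBC·BBC·CB·BBC·BBC·BBA·BBC·BBC·BBA·BBC·BBC·BBA·BBC·BBC·CB·BBC·BBC·BBA·BBC·BBC·BBA·BBC·BBC·CB·BBC·BBC·CB·BBC·BBC·BBA·BBC·BBC·BBA·BBC·BBC·BBA·BBA·BBC·BBC·BBC·BBA·BBC·BBC·BBA·BBC·BBC·CB
    A ↦ CB
    B ↦ BBC
    C ↦ BBA

A->CB, B->BBC, C->BBA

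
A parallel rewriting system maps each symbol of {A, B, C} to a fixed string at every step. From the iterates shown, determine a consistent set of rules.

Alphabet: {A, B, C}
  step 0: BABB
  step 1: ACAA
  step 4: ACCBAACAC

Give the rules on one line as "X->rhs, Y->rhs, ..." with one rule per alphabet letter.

A->C, B->A, C->BA

  step 0 ⇒ step 1: BABB ⇒ A·C·A·A
    A ↦ C
    B ↦ A
    C ↦ BA  (constrained at step 1)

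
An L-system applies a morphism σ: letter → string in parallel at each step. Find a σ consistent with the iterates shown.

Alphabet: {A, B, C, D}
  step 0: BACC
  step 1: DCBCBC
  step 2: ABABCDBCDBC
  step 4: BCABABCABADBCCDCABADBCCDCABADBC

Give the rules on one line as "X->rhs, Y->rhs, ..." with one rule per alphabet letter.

  step 1 ⇒ step 2: DCBCBC ⇒ ABA·BC·D·BC·D·BC
    B ↦ D
    C ↦ BC
    D ↦ ABA
  step 0 ⇒ step 1: BACC ⇒ D·C·BC·BC
    A ↦ C

A->C, B->D, C->BC, D->ABA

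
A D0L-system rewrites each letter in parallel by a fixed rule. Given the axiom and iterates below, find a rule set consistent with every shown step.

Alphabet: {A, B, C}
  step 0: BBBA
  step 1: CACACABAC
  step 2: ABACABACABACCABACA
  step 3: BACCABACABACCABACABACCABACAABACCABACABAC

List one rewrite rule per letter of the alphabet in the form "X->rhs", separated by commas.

  step 2 ⇒ step 3: ABACABACABACCABACA ⇒ BAC·CA·BAC·A·BAC·CA·BAC·A·BAC·CA·BAC·A·A·BAC·CA·BAC·A·BAC
    A ↦ BAC
    B ↦ CA
    C ↦ A

A->BAC, B->CA, C->A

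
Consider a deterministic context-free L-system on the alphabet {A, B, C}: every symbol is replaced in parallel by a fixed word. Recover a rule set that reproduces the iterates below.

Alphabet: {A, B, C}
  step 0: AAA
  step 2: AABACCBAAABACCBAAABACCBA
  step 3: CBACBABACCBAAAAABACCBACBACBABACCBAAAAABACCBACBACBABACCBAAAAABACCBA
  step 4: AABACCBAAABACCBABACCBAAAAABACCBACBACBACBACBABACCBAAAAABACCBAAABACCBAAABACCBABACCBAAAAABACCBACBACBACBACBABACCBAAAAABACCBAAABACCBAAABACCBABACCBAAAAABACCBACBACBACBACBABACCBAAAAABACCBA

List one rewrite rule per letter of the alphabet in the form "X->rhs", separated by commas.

  step 3 ⇒ step 4: CBACBABACCBAAAAABACCBACBACBABACCBAAAAABACCBACBACBABACCBAAAAABACCBA ⇒ AA·BAC·CBA·AA·BAC·CBA·BAC·CBA·AA·AA·BAC·CBA·CBA·CBA·CBA·CBA·BAC·CBA·AA·AA·BAC·CBA·AA·BAC·CBA·AA·BAC·CBA·BAC·CBA·AA·AA·BAC·CBA·CBA·CBA·CBA·CBA·BAC·CBA·AA·AA·BAC·CBA·AA·BAC·CBA·AA·BAC·CBA·BAC·CBA·AA·AA·BAC·CBA·CBA·CBA·CBA·CBA·BAC·CBA·AA·AA·BAC·CBA
    A ↦ CBA
    B ↦ BAC
    C ↦ AA

A->CBA, B->BAC, C->AA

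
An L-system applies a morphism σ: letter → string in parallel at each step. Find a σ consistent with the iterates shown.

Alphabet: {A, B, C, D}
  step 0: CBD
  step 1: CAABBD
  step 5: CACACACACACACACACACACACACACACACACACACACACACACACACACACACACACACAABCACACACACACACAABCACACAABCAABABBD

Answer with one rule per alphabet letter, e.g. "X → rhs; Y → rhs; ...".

  step 0 ⇒ step 1: CBD ⇒ CA·AB·BD
    B ↦ AB
    C ↦ CA
    D ↦ BD
    A ↦ CA  (constrained at step 1)

A->CA, B->AB, C->CA, D->BD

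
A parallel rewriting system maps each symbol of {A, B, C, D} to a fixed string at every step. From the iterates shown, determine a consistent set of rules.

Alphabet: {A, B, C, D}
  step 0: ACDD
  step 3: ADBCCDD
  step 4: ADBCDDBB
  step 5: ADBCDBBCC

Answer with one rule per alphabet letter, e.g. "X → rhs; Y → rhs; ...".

A->AD, B->C, C->D, D->B

  step 4 ⇒ step 5: ADBCDDBB ⇒ AD·B·C·D·B·B·C·C
    A ↦ AD
    B ↦ C
    C ↦ D
    D ↦ B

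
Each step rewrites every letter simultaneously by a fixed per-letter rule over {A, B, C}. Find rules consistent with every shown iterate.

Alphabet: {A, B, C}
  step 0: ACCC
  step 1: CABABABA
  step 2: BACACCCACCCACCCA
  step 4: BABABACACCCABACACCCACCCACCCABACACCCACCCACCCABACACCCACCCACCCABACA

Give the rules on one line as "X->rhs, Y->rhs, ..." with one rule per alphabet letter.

  step 1 ⇒ step 2: CABABABA ⇒ BA·CA·CC·CA·CC·CA·CC·CA
    A ↦ CA
    B ↦ CC
    C ↦ BA

A->CA, B->CC, C->BA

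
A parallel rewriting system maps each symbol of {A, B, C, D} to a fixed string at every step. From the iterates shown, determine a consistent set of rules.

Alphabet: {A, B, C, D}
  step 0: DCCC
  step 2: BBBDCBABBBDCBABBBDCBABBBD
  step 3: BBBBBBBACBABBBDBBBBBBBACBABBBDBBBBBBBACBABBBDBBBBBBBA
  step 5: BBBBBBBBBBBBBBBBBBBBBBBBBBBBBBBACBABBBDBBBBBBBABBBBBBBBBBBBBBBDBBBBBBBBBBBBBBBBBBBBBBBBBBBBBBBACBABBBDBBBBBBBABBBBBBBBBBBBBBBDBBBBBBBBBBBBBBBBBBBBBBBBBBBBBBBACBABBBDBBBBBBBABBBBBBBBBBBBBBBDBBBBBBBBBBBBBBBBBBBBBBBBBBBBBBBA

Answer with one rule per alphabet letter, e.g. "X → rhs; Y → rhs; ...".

  step 2 ⇒ step 3: BBBDCBABBBDCBABBBDCBABBBD ⇒ BB·BB·BB·BA·CBA·BB·BD·BB·BB·BB·BA·CBA·BB·BD·BB·BB·BB·BA·CBA·BB·BD·BB·BB·BB·BA
    A ↦ BD
    B ↦ BB
    C ↦ CBA
    D ↦ BA

A->BD, B->BB, C->CBA, D->BA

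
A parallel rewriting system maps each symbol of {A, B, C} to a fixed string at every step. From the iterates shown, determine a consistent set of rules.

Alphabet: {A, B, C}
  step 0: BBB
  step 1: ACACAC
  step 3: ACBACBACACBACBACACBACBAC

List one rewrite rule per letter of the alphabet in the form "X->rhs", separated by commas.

A->BA, B->AC, C->CB

  step 0 ⇒ step 1: BBB ⇒ AC·AC·AC
    B ↦ AC
    A ↦ BA  (constrained at step 1)
    C ↦ CB  (constrained at step 1)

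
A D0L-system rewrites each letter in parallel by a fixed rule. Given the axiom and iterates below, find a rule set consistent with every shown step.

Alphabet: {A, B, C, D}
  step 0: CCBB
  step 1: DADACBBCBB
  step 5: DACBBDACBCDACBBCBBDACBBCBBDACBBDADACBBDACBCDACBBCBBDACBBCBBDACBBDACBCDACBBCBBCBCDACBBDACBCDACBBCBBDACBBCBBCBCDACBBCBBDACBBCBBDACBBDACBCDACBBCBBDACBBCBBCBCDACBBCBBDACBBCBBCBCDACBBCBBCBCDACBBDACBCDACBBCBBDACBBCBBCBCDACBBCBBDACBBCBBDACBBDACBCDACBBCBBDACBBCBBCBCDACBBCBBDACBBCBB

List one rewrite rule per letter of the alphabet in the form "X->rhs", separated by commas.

  step 0 ⇒ step 1: CCBB ⇒ DA·DA·CBB·CBB
    B ↦ CBB
    C ↦ DA
    A ↦ BC  (constrained at step 1)
    D ↦ C  (constrained at step 1)

A->BC, B->CBB, C->DA, D->C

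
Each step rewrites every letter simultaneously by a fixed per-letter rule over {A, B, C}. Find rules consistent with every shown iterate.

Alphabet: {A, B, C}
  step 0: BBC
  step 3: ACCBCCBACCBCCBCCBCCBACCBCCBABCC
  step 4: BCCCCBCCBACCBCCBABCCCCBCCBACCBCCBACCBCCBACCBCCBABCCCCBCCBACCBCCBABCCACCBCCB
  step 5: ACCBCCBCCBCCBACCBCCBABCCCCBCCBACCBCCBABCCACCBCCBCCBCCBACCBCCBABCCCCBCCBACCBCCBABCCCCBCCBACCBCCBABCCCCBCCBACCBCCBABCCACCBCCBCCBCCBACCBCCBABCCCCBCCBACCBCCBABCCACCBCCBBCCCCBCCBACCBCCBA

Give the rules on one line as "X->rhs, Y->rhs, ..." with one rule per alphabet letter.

  step 4 ⇒ step 5: BCCCCBCCBACCBCCBABCCCCBCCBACCBCCBACCBCCBACCBCCBABCCCCBCCBACCBCCBABCCACCBCCB ⇒ A·CCB·CCB·CCB·CCB·A·CCB·CCB·A·BCC·CCB·CCB·A·CCB·CCB·A·BCC·A·CCB·CCB·CCB·CCB·A·CCB·CCB·A·BCC·CCB·CCB·A·CCB·CCB·A·BCC·CCB·CCB·A·CCB·CCB·A·BCC·CCB·CCB·A·CCB·CCB·A·BCC·A·CCB·CCB·CCB·CCB·A·CCB·CCB·A·BCC·CCB·CCB·A·CCB·CCB·A·BCC·A·CCB·CCB·BCC·CCB·CCB·A·CCB·CCB·A
    A ↦ BCC
    B ↦ A
    C ↦ CCB

A->BCC, B->A, C->CCB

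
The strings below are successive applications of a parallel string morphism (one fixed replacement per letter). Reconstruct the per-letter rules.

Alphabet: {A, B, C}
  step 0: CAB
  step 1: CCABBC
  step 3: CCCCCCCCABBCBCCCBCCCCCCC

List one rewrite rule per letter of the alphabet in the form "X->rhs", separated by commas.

A->AB, B->BC, C->CC

  step 0 ⇒ step 1: CAB ⇒ CC·AB·BC
    A ↦ AB
    B ↦ BC
    C ↦ CC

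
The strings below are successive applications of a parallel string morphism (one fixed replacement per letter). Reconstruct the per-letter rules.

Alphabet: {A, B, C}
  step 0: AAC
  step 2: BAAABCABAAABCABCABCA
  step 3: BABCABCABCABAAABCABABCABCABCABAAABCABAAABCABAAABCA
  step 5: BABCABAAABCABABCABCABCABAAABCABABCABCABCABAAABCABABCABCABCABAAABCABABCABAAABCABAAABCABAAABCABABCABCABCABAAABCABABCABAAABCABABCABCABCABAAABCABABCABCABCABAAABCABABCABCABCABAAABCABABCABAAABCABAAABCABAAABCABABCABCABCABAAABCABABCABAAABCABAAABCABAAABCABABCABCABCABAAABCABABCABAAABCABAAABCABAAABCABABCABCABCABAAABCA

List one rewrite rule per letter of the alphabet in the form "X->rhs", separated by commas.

  step 2 ⇒ step 3: BAAABCABAAABCABCABCA ⇒ BA·BCA·BCA·BCA·BA·AA·BCA·BA·BCA·BCA·BCA·BA·AA·BCA·BA·AA·BCA·BA·AA·BCA
    A ↦ BCA
    B ↦ BA
    C ↦ AA

A->BCA, B->BA, C->AA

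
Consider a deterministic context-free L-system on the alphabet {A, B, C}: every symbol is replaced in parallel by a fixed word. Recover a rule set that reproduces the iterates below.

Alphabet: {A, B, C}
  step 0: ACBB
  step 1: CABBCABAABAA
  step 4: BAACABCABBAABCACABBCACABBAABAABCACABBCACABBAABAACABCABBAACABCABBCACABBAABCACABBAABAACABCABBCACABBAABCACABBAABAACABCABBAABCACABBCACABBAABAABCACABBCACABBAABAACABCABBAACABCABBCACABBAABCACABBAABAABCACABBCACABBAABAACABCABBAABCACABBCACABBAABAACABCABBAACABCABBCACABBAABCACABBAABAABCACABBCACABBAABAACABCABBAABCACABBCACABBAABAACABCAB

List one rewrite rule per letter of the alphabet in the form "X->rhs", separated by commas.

A->CAB, B->BAA, C->BCA

  step 0 ⇒ step 1: ACBB ⇒ CAB·BCA·BAA·BAA
    A ↦ CAB
    B ↦ BAA
    C ↦ BCA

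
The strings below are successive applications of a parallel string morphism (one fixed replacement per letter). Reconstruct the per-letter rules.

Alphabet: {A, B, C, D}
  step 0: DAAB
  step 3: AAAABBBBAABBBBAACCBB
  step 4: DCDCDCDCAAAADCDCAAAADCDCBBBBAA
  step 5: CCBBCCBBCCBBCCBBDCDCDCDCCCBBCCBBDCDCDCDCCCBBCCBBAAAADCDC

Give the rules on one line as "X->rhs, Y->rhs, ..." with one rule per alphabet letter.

  step 4 ⇒ step 5: DCDCDCDCAAAADCDCAAAADCDCBBBBAA ⇒ CC·BB·CC·BB·CC·BB·CC·BB·DC·DC·DC·DC·CC·BB·CC·BB·DC·DC·DC·DC·CC·BB·CC·BB·A·A·A·A·DC·DC
    A ↦ DC
    B ↦ A
    C ↦ BB
    D ↦ CC

A->DC, B->A, C->BB, D->CC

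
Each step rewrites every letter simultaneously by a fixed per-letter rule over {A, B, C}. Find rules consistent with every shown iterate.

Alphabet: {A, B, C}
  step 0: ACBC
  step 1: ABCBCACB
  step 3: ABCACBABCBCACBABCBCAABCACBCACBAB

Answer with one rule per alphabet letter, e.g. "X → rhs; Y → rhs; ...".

  step 0 ⇒ step 1: ACBC ⇒ AB·CB·CA·CB
    A ↦ AB
    B ↦ CA
    C ↦ CB

A->AB, B->CA, C->CB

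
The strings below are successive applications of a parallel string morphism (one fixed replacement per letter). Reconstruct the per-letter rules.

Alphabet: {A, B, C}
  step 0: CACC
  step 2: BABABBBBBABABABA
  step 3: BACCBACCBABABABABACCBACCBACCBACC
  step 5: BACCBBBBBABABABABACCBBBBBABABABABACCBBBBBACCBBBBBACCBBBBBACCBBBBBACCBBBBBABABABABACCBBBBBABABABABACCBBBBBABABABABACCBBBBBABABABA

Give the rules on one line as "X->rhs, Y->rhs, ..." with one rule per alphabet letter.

  step 2 ⇒ step 3: BABABBBBBABABABA ⇒ BA·CC·BA·CC·BA·BA·BA·BA·BA·CC·BA·CC·BA·CC·BA·CC
    A ↦ CC
    B ↦ BA
    C ↦ BB  (constrained at step 0)

A->CC, B->BA, C->BB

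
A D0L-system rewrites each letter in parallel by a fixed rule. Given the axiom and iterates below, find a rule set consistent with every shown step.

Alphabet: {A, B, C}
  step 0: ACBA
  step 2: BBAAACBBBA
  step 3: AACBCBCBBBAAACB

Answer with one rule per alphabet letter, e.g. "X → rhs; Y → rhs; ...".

A->CB, B->A, C->BB

  step 2 ⇒ step 3: BBAAACBBBA ⇒ A·A·CB·CB·CB·BB·A·A·A·CB
    A ↦ CB
    B ↦ A
    C ↦ BB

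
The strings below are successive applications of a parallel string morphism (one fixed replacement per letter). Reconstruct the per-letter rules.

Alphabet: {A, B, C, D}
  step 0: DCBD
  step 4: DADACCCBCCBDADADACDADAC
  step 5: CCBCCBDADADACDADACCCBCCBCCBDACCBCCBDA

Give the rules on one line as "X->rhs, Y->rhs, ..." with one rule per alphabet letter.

  step 4 ⇒ step 5: DADACCCBCCBDADADACDADAC ⇒ C·CB·C·CB·DA·DA·DA·C·DA·DA·C·C·CB·C·CB·C·CB·DA·C·CB·C·CB·DA
    A ↦ CB
    B ↦ C
    C ↦ DA
    D ↦ C

A->CB, B->C, C->DA, D->C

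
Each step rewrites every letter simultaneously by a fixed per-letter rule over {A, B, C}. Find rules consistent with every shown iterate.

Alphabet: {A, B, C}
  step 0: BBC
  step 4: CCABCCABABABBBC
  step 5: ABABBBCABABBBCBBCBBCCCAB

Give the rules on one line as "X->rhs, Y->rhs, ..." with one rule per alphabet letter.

A->BB, B->C, C->AB

  step 4 ⇒ step 5: CCABCCABABABBBC ⇒ AB·AB·BB·C·AB·AB·BB·C·BB·C·BB·C·C·C·AB
    A ↦ BB
    B ↦ C
    C ↦ AB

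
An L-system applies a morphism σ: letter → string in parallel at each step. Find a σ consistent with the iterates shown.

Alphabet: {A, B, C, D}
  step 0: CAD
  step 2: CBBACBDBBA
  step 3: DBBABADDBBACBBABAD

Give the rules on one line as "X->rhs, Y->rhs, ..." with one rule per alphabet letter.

A->D, B->BA, C->DB, D->CB

  step 2 ⇒ step 3: CBBACBDBBA ⇒ DB·BA·BA·D·DB·BA·CB·BA·BA·D
    A ↦ D
    B ↦ BA
    C ↦ DB
    D ↦ CB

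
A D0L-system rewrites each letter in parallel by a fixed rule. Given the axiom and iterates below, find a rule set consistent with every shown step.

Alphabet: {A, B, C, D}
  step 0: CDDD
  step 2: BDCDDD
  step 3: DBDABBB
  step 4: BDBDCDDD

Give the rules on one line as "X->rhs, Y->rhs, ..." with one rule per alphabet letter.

A->DC, B->D, C->DA, D->B

  step 3 ⇒ step 4: DBDABBB ⇒ B·D·B·DC·D·D·D
    A ↦ DC
    B ↦ D
    D ↦ B
  step 2 ⇒ step 3: BDCDDD ⇒ D·B·DA·B·B·B
    C ↦ DA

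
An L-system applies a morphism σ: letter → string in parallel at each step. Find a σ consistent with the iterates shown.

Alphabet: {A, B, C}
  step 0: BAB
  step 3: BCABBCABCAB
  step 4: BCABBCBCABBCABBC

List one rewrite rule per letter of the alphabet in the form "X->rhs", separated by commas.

A->B, B->BC, C->A

  step 3 ⇒ step 4: BCABBCABCAB ⇒ BC·A·B·BC·BC·A·B·BC·A·B·BC
    A ↦ B
    B ↦ BC
    C ↦ A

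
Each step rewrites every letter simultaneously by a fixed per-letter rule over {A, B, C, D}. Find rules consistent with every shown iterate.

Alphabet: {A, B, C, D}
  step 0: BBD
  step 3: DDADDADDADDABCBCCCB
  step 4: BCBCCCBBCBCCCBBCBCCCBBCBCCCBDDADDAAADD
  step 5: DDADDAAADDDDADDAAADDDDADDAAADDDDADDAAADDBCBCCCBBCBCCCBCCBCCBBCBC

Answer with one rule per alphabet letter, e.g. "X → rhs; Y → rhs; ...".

A->CCB, B->DD, C->A, D->BC

  step 4 ⇒ step 5: BCBCCCBBCBCCCBBCBCCCBBCBCCCBDDADDAAADD ⇒ DD·A·DD·A·A·A·DD·DD·A·DD·A·A·A·DD·DD·A·DD·A·A·A·DD·DD·A·DD·A·A·A·DD·BC·BC·CCB·BC·BC·CCB·CCB·CCB·BC·BC
    A ↦ CCB
    B ↦ DD
    C ↦ A
    D ↦ BC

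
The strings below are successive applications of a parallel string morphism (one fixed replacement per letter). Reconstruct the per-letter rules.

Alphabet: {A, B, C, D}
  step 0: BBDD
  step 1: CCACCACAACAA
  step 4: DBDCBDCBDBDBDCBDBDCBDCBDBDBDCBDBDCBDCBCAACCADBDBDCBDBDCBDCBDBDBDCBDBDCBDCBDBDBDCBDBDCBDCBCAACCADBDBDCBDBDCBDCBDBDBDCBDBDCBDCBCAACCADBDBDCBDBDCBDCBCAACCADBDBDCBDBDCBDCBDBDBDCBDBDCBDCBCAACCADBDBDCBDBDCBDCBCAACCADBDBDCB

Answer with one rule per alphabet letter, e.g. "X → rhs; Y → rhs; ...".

  step 0 ⇒ step 1: BBDD ⇒ CCA·CCA·CAA·CAA
    B ↦ CCA
    D ↦ CAA
    A ↦ DCB  (constrained at step 1)
    C ↦ DB  (constrained at step 1)

A->DCB, B->CCA, C->DB, D->CAA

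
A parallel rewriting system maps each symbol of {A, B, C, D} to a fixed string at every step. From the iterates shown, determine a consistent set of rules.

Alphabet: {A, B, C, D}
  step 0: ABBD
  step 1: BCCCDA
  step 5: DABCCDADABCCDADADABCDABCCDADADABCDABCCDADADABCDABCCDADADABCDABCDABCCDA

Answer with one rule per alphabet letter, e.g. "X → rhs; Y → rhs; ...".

  step 0 ⇒ step 1: ABBD ⇒ BC·C·C·DA
    A ↦ BC
    B ↦ C
    D ↦ DA
    C ↦ DA  (constrained at step 1)

A->BC, B->C, C->DA, D->DA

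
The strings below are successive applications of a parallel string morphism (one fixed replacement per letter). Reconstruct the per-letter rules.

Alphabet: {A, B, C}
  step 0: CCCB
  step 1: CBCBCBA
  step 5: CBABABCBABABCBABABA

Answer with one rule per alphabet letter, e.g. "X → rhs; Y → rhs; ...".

A->B, B->A, C->CB

  step 0 ⇒ step 1: CCCB ⇒ CB·CB·CB·A
    B ↦ A
    C ↦ CB
    A ↦ B  (constrained at step 1)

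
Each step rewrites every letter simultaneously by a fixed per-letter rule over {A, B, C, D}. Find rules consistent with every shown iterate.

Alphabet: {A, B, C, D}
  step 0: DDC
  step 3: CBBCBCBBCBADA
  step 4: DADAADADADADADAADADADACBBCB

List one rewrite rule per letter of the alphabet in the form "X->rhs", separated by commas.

  step 3 ⇒ step 4: CBBCBCBBCBADA ⇒ D·ADA·ADA·D·ADA·D·ADA·ADA·D·ADA·CB·B·CB
    A ↦ CB
    B ↦ ADA
    C ↦ D
    D ↦ B

A->CB, B->ADA, C->D, D->B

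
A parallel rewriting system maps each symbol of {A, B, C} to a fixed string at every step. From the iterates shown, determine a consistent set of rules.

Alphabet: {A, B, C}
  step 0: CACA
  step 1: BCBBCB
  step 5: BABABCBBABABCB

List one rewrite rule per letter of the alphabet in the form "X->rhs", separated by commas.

A->B, B->A, C->BC

  step 0 ⇒ step 1: CACA ⇒ BC·B·BC·B
    A ↦ B
    C ↦ BC
    B ↦ A  (constrained at step 1)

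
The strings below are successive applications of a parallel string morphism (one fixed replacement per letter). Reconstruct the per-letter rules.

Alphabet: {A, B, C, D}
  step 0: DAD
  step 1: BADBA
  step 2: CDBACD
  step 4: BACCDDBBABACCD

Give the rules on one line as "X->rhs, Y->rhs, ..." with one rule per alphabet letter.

A->D, B->C, C->DB, D->BA

  step 1 ⇒ step 2: BADBA ⇒ C·D·BA·C·D
    A ↦ D
    B ↦ C
    D ↦ BA
    C ↦ DB  (constrained at step 2)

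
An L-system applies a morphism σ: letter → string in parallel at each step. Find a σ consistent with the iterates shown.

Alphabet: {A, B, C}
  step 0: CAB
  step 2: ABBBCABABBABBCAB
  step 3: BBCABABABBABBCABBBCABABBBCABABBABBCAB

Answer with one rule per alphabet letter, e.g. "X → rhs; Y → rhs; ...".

  step 2 ⇒ step 3: ABBBCABABBABBCAB ⇒ BBC·AB·AB·AB·BA·BBC·AB·BBC·AB·AB·BBC·AB·AB·BA·BBC·AB
    A ↦ BBC
    B ↦ AB
    C ↦ BA

A->BBC, B->AB, C->BA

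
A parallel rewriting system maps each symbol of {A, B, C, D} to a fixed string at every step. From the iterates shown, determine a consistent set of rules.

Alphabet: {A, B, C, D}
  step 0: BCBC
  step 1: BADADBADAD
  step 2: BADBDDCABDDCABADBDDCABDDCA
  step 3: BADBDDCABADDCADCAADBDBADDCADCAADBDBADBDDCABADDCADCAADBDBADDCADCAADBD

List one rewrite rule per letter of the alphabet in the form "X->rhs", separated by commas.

  step 2 ⇒ step 3: BADBDDCABDDCABADBDDCABDDCA ⇒ BAD·BD·DCA·BAD·DCA·DCA·AD·BD·BAD·DCA·DCA·AD·BD·BAD·BD·DCA·BAD·DCA·DCA·AD·BD·BAD·DCA·DCA·AD·BD
    A ↦ BD
    B ↦ BAD
    C ↦ AD
    D ↦ DCA

A->BD, B->BAD, C->AD, D->DCA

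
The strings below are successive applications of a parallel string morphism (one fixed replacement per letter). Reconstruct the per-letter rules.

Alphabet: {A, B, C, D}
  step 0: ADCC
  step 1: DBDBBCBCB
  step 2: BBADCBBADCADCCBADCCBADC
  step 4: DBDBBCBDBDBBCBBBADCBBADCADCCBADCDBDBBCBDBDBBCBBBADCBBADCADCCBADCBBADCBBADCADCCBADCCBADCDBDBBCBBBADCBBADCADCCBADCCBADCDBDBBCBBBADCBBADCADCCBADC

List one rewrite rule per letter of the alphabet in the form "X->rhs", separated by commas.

A->DBD, B->ADC, C->CB, D->BB

  step 1 ⇒ step 2: DBDBBCBCB ⇒ BB·ADC·BB·ADC·ADC·CB·ADC·CB·ADC
    B ↦ ADC
    C ↦ CB
    D ↦ BB
  step 0 ⇒ step 1: ADCC ⇒ DBD·BB·CB·CB
    A ↦ DBD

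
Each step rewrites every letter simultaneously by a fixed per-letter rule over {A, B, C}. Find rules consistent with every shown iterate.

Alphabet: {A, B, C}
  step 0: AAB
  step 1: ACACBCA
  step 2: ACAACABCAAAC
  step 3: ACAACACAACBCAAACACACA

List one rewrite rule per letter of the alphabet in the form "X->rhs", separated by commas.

  step 2 ⇒ step 3: ACAACABCAAAC ⇒ AC·A·AC·AC·A·AC·BCA·A·AC·AC·AC·A
    A ↦ AC
    B ↦ BCA
    C ↦ A

A->AC, B->BCA, C->A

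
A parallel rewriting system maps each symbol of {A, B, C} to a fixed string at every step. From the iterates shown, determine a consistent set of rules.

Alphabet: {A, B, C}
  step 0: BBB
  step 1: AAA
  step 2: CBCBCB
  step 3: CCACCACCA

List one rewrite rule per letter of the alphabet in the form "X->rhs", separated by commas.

  step 2 ⇒ step 3: CBCBCB ⇒ CC·A·CC·A·CC·A
    B ↦ A
    C ↦ CC
  step 1 ⇒ step 2: AAA ⇒ CB·CB·CB
    A ↦ CB

A->CB, B->A, C->CC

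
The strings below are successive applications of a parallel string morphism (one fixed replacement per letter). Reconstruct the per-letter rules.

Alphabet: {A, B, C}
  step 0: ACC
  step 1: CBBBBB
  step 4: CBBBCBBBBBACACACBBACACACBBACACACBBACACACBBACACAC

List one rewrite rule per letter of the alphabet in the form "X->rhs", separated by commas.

A->CB, B->AC, C->BB

  step 0 ⇒ step 1: ACC ⇒ CB·BB·BB
    A ↦ CB
    C ↦ BB
    B ↦ AC  (constrained at step 1)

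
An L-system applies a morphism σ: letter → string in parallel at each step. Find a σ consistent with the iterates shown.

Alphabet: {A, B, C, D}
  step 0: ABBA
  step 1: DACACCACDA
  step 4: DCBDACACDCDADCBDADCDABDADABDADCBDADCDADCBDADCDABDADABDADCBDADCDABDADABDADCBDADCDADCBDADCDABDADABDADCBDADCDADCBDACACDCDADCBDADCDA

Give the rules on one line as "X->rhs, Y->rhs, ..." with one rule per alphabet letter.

  step 0 ⇒ step 1: ABBA ⇒ DA·CAC·CAC·DA
    A ↦ DA
    B ↦ CAC
    C ↦ BDA  (constrained at step 1)
    D ↦ DC  (constrained at step 1)

A->DA, B->CAC, C->BDA, D->DC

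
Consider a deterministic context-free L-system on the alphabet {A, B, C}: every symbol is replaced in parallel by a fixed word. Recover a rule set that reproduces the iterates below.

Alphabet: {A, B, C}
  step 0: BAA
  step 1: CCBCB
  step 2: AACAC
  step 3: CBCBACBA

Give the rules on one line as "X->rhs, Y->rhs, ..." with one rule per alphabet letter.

A->CB, B->C, C->A

  step 2 ⇒ step 3: AACAC ⇒ CB·CB·A·CB·A
    A ↦ CB
    C ↦ A
  step 0 ⇒ step 1: BAA ⇒ C·CB·CB
    B ↦ C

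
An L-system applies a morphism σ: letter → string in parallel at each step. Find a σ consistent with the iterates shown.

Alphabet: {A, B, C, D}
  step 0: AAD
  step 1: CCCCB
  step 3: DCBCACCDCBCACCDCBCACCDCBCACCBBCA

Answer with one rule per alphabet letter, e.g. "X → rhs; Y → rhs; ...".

  step 0 ⇒ step 1: AAD ⇒ CC·CC·B
    A ↦ CC
    D ↦ B
    B ↦ DC  (constrained at step 1)
    C ↦ BCA  (constrained at step 1)

A->CC, B->DC, C->BCA, D->B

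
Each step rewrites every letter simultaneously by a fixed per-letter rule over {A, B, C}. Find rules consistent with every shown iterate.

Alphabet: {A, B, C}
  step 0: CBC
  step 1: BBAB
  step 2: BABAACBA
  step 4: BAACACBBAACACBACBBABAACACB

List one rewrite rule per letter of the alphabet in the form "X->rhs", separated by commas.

A->AC, B->BA, C->B

  step 1 ⇒ step 2: BBAB ⇒ BA·BA·AC·BA
    A ↦ AC
    B ↦ BA
  step 0 ⇒ step 1: CBC ⇒ B·BA·B
    C ↦ B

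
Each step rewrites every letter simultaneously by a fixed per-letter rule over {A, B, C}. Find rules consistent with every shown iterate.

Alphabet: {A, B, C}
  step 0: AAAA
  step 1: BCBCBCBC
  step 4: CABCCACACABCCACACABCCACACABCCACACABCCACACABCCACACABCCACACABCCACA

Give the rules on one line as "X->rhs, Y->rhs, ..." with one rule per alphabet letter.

A->BC, B->CA, C->CA

  step 0 ⇒ step 1: AAAA ⇒ BC·BC·BC·BC
    A ↦ BC
    B ↦ CA  (constrained at step 1)
    C ↦ CA  (constrained at step 1)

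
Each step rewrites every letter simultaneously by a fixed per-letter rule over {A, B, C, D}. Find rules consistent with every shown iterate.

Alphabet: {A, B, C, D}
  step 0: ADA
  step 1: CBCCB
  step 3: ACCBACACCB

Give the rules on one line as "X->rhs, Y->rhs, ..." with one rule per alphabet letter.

A->CB, B->A, C->BD, D->C

  step 0 ⇒ step 1: ADA ⇒ CB·C·CB
    A ↦ CB
    D ↦ C
    B ↦ A  (constrained at step 1)
    C ↦ BD  (constrained at step 1)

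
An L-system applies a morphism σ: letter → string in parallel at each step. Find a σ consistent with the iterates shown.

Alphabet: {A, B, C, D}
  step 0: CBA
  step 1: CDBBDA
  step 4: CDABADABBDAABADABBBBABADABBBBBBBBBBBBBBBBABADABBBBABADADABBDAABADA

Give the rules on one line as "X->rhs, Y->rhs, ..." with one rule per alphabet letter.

  step 0 ⇒ step 1: CBA ⇒ CD·BB·DA
    A ↦ DA
    B ↦ BB
    C ↦ CD
    D ↦ ABA  (constrained at step 1)

A->DA, B->BB, C->CD, D->ABA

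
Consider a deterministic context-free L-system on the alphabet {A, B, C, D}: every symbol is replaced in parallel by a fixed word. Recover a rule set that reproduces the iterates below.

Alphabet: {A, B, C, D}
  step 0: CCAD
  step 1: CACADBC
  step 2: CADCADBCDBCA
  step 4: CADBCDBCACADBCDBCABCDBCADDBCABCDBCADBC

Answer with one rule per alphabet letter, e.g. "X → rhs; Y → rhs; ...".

  step 1 ⇒ step 2: CACADBC ⇒ CA·D·CA·D·BC·DB·CA
    A ↦ D
    B ↦ DB
    C ↦ CA
    D ↦ BC

A->D, B->DB, C->CA, D->BC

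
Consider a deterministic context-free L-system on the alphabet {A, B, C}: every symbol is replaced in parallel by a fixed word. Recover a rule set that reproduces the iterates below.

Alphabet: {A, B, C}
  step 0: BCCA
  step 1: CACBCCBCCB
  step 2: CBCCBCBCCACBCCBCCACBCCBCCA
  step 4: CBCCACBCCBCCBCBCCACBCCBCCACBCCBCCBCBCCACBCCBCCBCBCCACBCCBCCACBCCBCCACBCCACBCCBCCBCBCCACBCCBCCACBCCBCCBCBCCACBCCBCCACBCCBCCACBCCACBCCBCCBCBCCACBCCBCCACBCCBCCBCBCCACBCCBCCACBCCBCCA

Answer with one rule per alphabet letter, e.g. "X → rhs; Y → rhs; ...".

  step 1 ⇒ step 2: CACBCCBCCB ⇒ CBC·CB·CBC·CA·CBC·CBC·CA·CBC·CBC·CA
    A ↦ CB
    B ↦ CA
    C ↦ CBC

A->CB, B->CA, C->CBC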